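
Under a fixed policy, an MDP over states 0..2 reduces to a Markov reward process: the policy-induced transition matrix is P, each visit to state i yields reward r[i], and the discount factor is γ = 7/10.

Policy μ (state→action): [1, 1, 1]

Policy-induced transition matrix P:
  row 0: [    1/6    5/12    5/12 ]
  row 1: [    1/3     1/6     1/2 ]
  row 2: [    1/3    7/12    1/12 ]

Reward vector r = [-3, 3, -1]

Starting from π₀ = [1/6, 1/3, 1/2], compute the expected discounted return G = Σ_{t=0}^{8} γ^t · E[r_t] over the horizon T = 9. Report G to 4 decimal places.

t=0: π = [0.1667, 0.3333, 0.5000], E[r] = 0.0000, γ^t·E[r] = 0.000000, running G = 0.000000
t=1: π = [0.3056, 0.4167, 0.2778], E[r] = 0.0556, γ^t·E[r] = 0.038889, running G = 0.038889
t=2: π = [0.2824, 0.3588, 0.3588], E[r] = -0.1296, γ^t·E[r] = -0.063519, running G = -0.024630
t=3: π = [0.2863, 0.3868, 0.3270], E[r] = -0.0255, γ^t·E[r] = -0.008734, running G = -0.033363
t=4: π = [0.2856, 0.3745, 0.3399], E[r] = -0.0734, γ^t·E[r] = -0.017615, running G = -0.050979
t=5: π = [0.2857, 0.3797, 0.3346], E[r] = -0.0527, γ^t·E[r] = -0.008850, running G = -0.059829
t=6: π = [0.2857, 0.3775, 0.3368], E[r] = -0.0614, γ^t·E[r] = -0.007225, running G = -0.067054
t=7: π = [0.2857, 0.3784, 0.3359], E[r] = -0.0577, γ^t·E[r] = -0.004755, running G = -0.071809
t=8: π = [0.2857, 0.3780, 0.3362], E[r] = -0.0593, γ^t·E[r] = -0.003417, running G = -0.075226

G = -0.0752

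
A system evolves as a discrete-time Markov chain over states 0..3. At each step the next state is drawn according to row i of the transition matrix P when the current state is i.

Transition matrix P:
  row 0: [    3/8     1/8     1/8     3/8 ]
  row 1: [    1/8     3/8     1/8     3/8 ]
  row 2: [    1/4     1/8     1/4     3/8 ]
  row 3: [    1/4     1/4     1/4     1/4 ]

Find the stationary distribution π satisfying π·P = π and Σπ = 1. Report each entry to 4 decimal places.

π = [0.2540, 0.2222, 0.1905, 0.3333]

Balance equations π_j = Σ_i π_i·P[i][j]:
  π_0 = 3/8·π_0 + 1/8·π_1 + 1/4·π_2 + 1/4·π_3
  π_1 = 1/8·π_0 + 3/8·π_1 + 1/8·π_2 + 1/4·π_3
  π_2 = 1/8·π_0 + 1/8·π_1 + 1/4·π_2 + 1/4·π_3
  normalize: π_0 + π_1 + π_2 + π_3 = 1
Solving the linear system gives exactly π = [16/63, 2/9, 4/21, 1/3].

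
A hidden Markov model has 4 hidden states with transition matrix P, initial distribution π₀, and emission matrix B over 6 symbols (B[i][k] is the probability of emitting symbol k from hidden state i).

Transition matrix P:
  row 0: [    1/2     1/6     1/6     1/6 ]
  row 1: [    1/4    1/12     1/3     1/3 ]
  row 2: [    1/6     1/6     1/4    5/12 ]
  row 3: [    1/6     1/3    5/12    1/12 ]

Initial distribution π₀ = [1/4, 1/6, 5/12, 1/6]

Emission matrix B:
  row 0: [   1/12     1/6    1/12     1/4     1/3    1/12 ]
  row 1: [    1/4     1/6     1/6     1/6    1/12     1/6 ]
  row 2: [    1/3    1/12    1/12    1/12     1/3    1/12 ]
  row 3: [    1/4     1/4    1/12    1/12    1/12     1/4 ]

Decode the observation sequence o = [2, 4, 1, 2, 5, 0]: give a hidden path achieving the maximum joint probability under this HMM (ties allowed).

path = [1, 2, 3, 1, 3, 2]

t=0: δ = [2.083e-02, 2.778e-02, 3.472e-02, 1.389e-02]  (obs o_0=2)
t=1: δ = [3.472e-03, 4.823e-04, 3.086e-03, 1.206e-03]  ψ = [0, 2, 1, 2]  (obs o_1=4)
t=2: δ = [2.894e-04, 9.645e-05, 6.430e-05, 3.215e-04]  ψ = [0, 0, 2, 2]  (obs o_2=1)
t=3: δ = [1.206e-05, 1.786e-05, 1.116e-05, 4.019e-06]  ψ = [0, 3, 3, 0]  (obs o_3=2)
t=4: δ = [5.023e-07, 3.349e-07, 4.961e-07, 1.488e-06]  ψ = [0, 0, 1, 1]  (obs o_4=5)
t=5: δ = [2.093e-08, 1.240e-07, 2.067e-07, 5.168e-08]  ψ = [0, 3, 3, 2]  (obs o_5=0)
backtrack: best end state = 2; path = [1, 2, 3, 1, 3, 2]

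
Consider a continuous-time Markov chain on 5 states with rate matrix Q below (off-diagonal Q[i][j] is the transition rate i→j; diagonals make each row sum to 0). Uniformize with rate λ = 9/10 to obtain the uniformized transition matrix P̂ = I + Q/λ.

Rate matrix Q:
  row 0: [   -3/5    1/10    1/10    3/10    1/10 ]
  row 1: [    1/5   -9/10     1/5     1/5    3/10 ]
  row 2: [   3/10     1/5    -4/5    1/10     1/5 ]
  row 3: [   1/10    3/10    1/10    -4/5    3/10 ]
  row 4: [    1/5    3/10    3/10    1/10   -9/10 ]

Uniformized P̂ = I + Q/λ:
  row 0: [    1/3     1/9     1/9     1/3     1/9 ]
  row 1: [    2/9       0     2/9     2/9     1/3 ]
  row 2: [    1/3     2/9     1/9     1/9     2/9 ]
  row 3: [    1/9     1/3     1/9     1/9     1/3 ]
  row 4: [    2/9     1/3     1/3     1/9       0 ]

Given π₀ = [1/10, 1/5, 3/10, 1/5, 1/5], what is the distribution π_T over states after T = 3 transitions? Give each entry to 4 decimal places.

π = [0.2494, 0.1942, 0.1741, 0.1881, 0.1942]

t=0: π = [0.1000, 0.2000, 0.3000, 0.2000, 0.2000]
t=1: π = [0.2444, 0.2111, 0.1778, 0.1556, 0.2111]
t=2: π = [0.2519, 0.1889, 0.1815, 0.1889, 0.1889]
t=3: π = [0.2494, 0.1942, 0.1741, 0.1881, 0.1942]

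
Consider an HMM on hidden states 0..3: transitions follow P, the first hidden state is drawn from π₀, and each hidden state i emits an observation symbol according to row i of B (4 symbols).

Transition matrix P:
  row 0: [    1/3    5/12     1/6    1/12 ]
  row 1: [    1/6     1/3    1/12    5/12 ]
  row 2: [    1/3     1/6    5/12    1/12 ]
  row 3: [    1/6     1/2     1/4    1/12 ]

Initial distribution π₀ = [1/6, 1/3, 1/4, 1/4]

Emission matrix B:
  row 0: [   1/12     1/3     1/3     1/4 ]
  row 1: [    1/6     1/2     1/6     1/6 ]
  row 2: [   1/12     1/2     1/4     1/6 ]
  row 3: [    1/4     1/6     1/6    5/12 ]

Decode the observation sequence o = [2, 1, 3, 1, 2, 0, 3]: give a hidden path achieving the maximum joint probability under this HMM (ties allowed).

path = [0, 1, 3, 1, 3, 1, 3]

t=0: δ = [5.556e-02, 5.556e-02, 6.250e-02, 4.167e-02]  (obs o_0=2)
t=1: δ = [6.944e-03, 1.157e-02, 1.302e-02, 3.858e-03]  ψ = [2, 0, 2, 1]  (obs o_1=1)
t=2: δ = [1.085e-03, 6.430e-04, 9.042e-04, 2.009e-03]  ψ = [2, 1, 2, 1]  (obs o_2=3)
t=3: δ = [1.206e-04, 5.023e-04, 2.512e-04, 4.465e-05]  ψ = [0, 3, 3, 1]  (obs o_3=1)
t=4: δ = [2.791e-05, 2.791e-05, 2.616e-05, 3.489e-05]  ψ = [1, 1, 2, 1]  (obs o_4=2)
t=5: δ = [7.752e-07, 2.907e-06, 9.085e-07, 2.907e-06]  ψ = [0, 3, 2, 1]  (obs o_5=0)
t=6: δ = [1.211e-07, 2.423e-07, 1.211e-07, 5.047e-07]  ψ = [1, 3, 3, 1]  (obs o_6=3)
backtrack: best end state = 3; path = [0, 1, 3, 1, 3, 1, 3]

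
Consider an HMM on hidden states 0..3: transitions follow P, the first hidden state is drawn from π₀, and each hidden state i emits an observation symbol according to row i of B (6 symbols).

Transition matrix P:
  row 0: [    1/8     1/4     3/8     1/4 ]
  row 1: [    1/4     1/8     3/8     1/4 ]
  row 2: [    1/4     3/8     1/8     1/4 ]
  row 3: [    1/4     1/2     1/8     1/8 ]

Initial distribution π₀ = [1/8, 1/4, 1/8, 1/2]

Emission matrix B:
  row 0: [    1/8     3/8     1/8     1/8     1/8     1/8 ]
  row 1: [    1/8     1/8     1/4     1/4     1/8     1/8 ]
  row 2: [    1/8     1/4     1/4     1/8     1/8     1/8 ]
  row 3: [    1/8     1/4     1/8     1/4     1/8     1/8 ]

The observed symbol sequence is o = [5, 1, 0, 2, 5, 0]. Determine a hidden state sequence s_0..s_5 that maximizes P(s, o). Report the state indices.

t=0: δ = [1.562e-02, 3.125e-02, 1.562e-02, 6.250e-02]  (obs o_0=5)
t=1: δ = [5.859e-03, 3.906e-03, 2.930e-03, 1.953e-03]  ψ = [3, 3, 1, 1]  (obs o_1=1)
t=2: δ = [1.221e-04, 1.831e-04, 2.747e-04, 1.831e-04]  ψ = [1, 0, 0, 0]  (obs o_2=0)
t=3: δ = [8.583e-06, 2.575e-05, 1.717e-05, 8.583e-06]  ψ = [2, 2, 1, 2]  (obs o_3=2)
t=4: δ = [8.047e-07, 8.047e-07, 1.207e-06, 8.047e-07]  ψ = [1, 2, 1, 1]  (obs o_4=5)
t=5: δ = [3.772e-08, 5.658e-08, 3.772e-08, 3.772e-08]  ψ = [2, 2, 0, 2]  (obs o_5=0)
backtrack: best end state = 1; path = [3, 0, 2, 1, 2, 1]

path = [3, 0, 2, 1, 2, 1]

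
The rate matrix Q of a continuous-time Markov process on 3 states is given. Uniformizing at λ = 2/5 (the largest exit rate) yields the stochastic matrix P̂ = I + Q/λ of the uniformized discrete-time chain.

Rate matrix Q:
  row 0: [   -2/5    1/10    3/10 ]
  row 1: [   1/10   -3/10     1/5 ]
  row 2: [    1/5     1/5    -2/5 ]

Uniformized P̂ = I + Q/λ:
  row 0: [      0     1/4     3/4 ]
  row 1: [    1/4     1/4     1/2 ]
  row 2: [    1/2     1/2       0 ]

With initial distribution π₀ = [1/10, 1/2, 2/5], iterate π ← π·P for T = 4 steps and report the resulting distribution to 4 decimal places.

t=0: π = [0.1000, 0.5000, 0.4000]
t=1: π = [0.3250, 0.3500, 0.3250]
t=2: π = [0.2500, 0.3313, 0.4188]
t=3: π = [0.2922, 0.3547, 0.3531]
t=4: π = [0.2652, 0.3383, 0.3965]

π = [0.2652, 0.3383, 0.3965]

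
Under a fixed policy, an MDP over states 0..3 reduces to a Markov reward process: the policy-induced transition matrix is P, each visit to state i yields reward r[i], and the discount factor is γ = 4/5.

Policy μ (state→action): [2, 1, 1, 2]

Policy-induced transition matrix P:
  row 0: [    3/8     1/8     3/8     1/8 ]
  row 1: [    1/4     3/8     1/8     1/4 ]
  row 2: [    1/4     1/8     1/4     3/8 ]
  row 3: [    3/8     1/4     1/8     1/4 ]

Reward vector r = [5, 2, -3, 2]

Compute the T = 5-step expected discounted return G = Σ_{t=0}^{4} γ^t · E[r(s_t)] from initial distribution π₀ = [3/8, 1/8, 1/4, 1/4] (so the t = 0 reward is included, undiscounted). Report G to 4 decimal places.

G = 6.0418

t=0: π = [0.3750, 0.1250, 0.2500, 0.2500], E[r] = 1.8750, γ^t·E[r] = 1.875000, running G = 1.875000
t=1: π = [0.3281, 0.1875, 0.2500, 0.2344], E[r] = 1.7344, γ^t·E[r] = 1.387500, running G = 3.262500
t=2: π = [0.3203, 0.2012, 0.2383, 0.2402], E[r] = 1.7695, γ^t·E[r] = 1.132500, running G = 4.395000
t=3: π = [0.3201, 0.2053, 0.2349, 0.2397], E[r] = 1.7859, γ^t·E[r] = 0.914375, running G = 5.309375
t=4: π = [0.3200, 0.2063, 0.2344, 0.2393], E[r] = 1.7881, γ^t·E[r] = 0.732388, running G = 6.041763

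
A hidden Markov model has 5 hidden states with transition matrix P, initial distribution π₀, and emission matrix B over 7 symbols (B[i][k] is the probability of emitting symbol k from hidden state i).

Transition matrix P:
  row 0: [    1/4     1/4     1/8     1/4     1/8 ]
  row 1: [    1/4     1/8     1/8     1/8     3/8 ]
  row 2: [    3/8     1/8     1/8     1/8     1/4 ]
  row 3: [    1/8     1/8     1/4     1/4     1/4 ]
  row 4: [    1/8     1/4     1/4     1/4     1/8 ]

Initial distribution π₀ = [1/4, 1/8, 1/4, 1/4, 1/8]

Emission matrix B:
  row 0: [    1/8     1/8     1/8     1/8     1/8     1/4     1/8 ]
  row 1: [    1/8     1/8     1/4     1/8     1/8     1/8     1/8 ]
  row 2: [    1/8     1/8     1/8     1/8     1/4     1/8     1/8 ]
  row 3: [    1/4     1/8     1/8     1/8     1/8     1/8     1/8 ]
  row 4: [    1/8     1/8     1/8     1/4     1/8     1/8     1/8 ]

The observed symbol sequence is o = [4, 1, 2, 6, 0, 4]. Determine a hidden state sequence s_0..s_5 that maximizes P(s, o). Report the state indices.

t=0: δ = [3.125e-02, 1.562e-02, 6.250e-02, 3.125e-02, 1.562e-02]  (obs o_0=4)
t=1: δ = [2.930e-03, 9.766e-04, 9.766e-04, 9.766e-04, 1.953e-03]  ψ = [2, 0, 2, 0, 2]  (obs o_1=1)
t=2: δ = [9.155e-05, 1.831e-04, 6.104e-05, 9.155e-05, 4.578e-05]  ψ = [0, 0, 4, 0, 0]  (obs o_2=2)
t=3: δ = [5.722e-06, 2.861e-06, 2.861e-06, 2.861e-06, 8.583e-06]  ψ = [1, 0, 1, 0, 1]  (obs o_3=6)
t=4: δ = [1.788e-07, 2.682e-07, 2.682e-07, 5.364e-07, 1.341e-07]  ψ = [0, 4, 4, 4, 1]  (obs o_4=0)
t=5: δ = [1.257e-08, 8.382e-09, 3.353e-08, 1.676e-08, 1.676e-08]  ψ = [2, 3, 3, 3, 3]  (obs o_5=4)
backtrack: best end state = 2; path = [2, 0, 1, 4, 3, 2]

path = [2, 0, 1, 4, 3, 2]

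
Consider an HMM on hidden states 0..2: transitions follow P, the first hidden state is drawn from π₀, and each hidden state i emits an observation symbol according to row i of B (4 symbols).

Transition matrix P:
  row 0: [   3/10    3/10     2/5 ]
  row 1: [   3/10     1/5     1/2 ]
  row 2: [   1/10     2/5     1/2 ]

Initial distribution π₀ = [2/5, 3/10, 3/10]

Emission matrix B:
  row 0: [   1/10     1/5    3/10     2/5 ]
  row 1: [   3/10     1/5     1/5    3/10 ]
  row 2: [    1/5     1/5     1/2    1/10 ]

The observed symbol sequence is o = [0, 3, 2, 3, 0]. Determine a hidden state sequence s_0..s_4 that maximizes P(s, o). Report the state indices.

t=0: δ = [4.000e-02, 9.000e-02, 6.000e-02]  (obs o_0=0)
t=1: δ = [1.080e-02, 7.200e-03, 4.500e-03]  ψ = [1, 2, 1]  (obs o_1=3)
t=2: δ = [9.720e-04, 6.480e-04, 2.160e-03]  ψ = [0, 0, 0]  (obs o_2=2)
t=3: δ = [1.166e-04, 2.592e-04, 1.080e-04]  ψ = [0, 2, 2]  (obs o_3=3)
t=4: δ = [7.776e-06, 1.555e-05, 2.592e-05]  ψ = [1, 1, 1]  (obs o_4=0)
backtrack: best end state = 2; path = [1, 0, 2, 1, 2]

path = [1, 0, 2, 1, 2]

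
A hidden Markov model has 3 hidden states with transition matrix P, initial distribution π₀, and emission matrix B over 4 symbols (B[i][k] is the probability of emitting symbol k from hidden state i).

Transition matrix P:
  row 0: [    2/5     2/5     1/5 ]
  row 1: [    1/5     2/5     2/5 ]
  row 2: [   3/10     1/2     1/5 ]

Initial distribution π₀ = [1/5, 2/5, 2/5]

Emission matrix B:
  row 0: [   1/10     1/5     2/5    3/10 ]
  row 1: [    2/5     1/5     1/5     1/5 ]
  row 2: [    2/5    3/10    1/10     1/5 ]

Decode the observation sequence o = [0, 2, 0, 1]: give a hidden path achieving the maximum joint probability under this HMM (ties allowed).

path = [2, 0, 1, 2]

t=0: δ = [2.000e-02, 1.600e-01, 1.600e-01]  (obs o_0=0)
t=1: δ = [1.920e-02, 1.600e-02, 6.400e-03]  ψ = [2, 2, 1]  (obs o_1=2)
t=2: δ = [7.680e-04, 3.072e-03, 2.560e-03]  ψ = [0, 0, 1]  (obs o_2=0)
t=3: δ = [1.536e-04, 2.560e-04, 3.686e-04]  ψ = [2, 2, 1]  (obs o_3=1)
backtrack: best end state = 2; path = [2, 0, 1, 2]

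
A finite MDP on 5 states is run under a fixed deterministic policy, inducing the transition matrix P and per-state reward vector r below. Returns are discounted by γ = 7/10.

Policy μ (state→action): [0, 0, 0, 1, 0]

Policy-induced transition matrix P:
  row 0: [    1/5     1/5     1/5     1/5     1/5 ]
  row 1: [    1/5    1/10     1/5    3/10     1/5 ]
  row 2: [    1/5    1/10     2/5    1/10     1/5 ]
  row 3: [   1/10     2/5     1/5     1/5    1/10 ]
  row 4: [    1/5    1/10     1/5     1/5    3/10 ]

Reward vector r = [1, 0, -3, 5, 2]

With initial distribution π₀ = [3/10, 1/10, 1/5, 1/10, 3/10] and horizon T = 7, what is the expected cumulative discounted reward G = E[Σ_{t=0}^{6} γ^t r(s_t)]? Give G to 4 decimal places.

G = 2.4876

t=0: π = [0.3000, 0.1000, 0.2000, 0.1000, 0.3000], E[r] = 0.8000, γ^t·E[r] = 0.800000, running G = 0.800000
t=1: π = [0.1900, 0.1600, 0.2400, 0.1900, 0.2200], E[r] = 0.8600, γ^t·E[r] = 0.602000, running G = 1.402000
t=2: π = [0.1810, 0.1760, 0.2480, 0.1920, 0.2030], E[r] = 0.8030, γ^t·E[r] = 0.393470, running G = 1.795470
t=3: π = [0.1808, 0.1757, 0.2496, 0.1928, 0.2011], E[r] = 0.7982, γ^t·E[r] = 0.273783, running G = 2.069253
t=4: π = [0.1807, 0.1759, 0.2499, 0.1926, 0.2008], E[r] = 0.7957, γ^t·E[r] = 0.191040, running G = 2.260293
t=5: π = [0.1807, 0.1759, 0.2500, 0.1926, 0.2008], E[r] = 0.7954, γ^t·E[r] = 0.133688, running G = 2.393981
t=6: π = [0.1807, 0.1759, 0.2500, 0.1926, 0.2008], E[r] = 0.7953, γ^t·E[r] = 0.093570, running G = 2.487551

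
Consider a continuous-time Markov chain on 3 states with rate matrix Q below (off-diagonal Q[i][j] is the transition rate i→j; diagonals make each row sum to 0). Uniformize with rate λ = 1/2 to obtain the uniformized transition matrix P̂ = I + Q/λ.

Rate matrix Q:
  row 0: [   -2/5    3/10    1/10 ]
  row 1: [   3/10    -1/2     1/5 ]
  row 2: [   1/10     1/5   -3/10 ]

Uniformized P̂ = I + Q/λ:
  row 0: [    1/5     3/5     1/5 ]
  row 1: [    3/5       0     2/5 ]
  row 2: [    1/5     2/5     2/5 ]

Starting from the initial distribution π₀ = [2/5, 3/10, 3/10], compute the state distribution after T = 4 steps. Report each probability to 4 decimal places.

π = [0.3363, 0.3293, 0.3344]

t=0: π = [0.4000, 0.3000, 0.3000]
t=1: π = [0.3200, 0.3600, 0.3200]
t=2: π = [0.3440, 0.3200, 0.3360]
t=3: π = [0.3280, 0.3408, 0.3312]
t=4: π = [0.3363, 0.3293, 0.3344]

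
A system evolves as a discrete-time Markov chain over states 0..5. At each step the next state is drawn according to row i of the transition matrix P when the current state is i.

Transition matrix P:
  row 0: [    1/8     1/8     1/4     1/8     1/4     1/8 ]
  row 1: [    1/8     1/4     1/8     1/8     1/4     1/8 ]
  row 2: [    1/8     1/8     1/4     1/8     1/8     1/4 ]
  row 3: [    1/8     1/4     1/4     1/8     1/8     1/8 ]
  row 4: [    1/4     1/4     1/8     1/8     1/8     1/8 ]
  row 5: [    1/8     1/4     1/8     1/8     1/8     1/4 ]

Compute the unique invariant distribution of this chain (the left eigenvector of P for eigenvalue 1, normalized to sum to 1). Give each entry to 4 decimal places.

Balance equations π_j = Σ_i π_i·P[i][j]:
  π_0 = 1/8·π_0 + 1/8·π_1 + 1/8·π_2 + 1/8·π_3 + 1/4·π_4 + 1/8·π_5
  π_1 = 1/8·π_0 + 1/4·π_1 + 1/8·π_2 + 1/4·π_3 + 1/4·π_4 + 1/4·π_5
  π_2 = 1/4·π_0 + 1/8·π_1 + 1/4·π_2 + 1/4·π_3 + 1/8·π_4 + 1/8·π_5
  π_3 = 1/8·π_0 + 1/8·π_1 + 1/8·π_2 + 1/8·π_3 + 1/8·π_4 + 1/8·π_5
  π_4 = 1/4·π_0 + 1/4·π_1 + 1/8·π_2 + 1/8·π_3 + 1/8·π_4 + 1/8·π_5
  normalize: π_0 + π_1 + π_2 + π_3 + π_4 + π_5 = 1
Solving the linear system gives exactly π = [4135/28288, 5913/28288, 5137/28288, 1/8, 599/3536, 4775/28288].

π = [0.1462, 0.2090, 0.1816, 0.1250, 0.1694, 0.1688]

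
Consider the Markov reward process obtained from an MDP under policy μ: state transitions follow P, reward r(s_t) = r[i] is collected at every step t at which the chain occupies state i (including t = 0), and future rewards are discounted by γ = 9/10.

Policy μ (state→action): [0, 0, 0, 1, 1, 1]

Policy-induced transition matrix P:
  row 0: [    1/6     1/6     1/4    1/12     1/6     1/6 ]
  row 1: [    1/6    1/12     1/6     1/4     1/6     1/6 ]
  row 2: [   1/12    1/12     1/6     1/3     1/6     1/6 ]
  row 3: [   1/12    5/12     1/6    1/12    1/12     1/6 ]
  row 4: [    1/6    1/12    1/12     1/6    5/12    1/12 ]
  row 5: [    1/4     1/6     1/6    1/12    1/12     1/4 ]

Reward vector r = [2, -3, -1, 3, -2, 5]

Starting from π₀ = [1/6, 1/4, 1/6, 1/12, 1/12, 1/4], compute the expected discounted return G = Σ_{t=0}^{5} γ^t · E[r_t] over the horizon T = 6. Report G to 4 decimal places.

G = 3.1857

t=0: π = [0.1667, 0.2500, 0.1667, 0.0833, 0.0833, 0.2500], E[r] = 0.7500, γ^t·E[r] = 0.750000, running G = 0.750000
t=1: π = [0.1667, 0.1458, 0.1736, 0.1736, 0.1597, 0.1806], E[r] = 0.8264, γ^t·E[r] = 0.743750, running G = 1.493750
t=2: π = [0.1528, 0.1701, 0.1672, 0.1644, 0.1771, 0.1684], E[r] = 0.6088, γ^t·E[r] = 0.493125, running G = 1.986875
t=3: π = [0.1531, 0.1649, 0.1646, 0.1683, 0.1832, 0.1659], E[r] = 0.6149, γ^t·E[r] = 0.448277, running G = 2.435152
t=4: π = [0.1528, 0.1660, 0.1642, 0.1672, 0.1846, 0.1652], E[r] = 0.6020, γ^t·E[r] = 0.394951, running G = 2.830104
t=5: π = [0.1528, 0.1656, 0.1640, 0.1674, 0.1851, 0.1651], E[r] = 0.6022, γ^t·E[r] = 0.355585, running G = 3.185689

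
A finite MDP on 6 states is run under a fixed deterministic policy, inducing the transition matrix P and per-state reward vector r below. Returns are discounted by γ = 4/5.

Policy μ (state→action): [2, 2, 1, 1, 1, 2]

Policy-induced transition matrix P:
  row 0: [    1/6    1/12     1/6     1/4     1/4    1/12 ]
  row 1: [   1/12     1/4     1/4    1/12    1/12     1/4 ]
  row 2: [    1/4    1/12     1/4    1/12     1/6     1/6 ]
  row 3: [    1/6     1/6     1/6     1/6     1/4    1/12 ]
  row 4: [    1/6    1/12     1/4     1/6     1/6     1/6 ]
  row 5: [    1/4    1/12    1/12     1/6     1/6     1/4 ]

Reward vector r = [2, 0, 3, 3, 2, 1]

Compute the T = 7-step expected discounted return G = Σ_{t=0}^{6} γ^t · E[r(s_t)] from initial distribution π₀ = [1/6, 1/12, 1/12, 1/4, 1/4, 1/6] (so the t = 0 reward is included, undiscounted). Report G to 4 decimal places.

t=0: π = [0.1667, 0.0833, 0.0833, 0.2500, 0.2500, 0.1667], E[r] = 2.0000, γ^t·E[r] = 2.000000, running G = 2.000000
t=1: π = [0.1806, 0.1181, 0.1875, 0.1667, 0.1944, 0.1528], E[r] = 1.9653, γ^t·E[r] = 1.572222, running G = 3.572222
t=2: π = [0.1852, 0.1169, 0.1956, 0.1563, 0.1858, 0.1603], E[r] = 1.9578, γ^t·E[r] = 1.252963, running G = 4.825185
t=3: π = [0.1866, 0.1158, 0.1948, 0.1561, 0.1854, 0.1613], E[r] = 1.9579, γ^t·E[r] = 1.002444, running G = 5.827630
t=4: π = [0.1867, 0.1156, 0.1946, 0.1563, 0.1856, 0.1612], E[r] = 1.9584, γ^t·E[r] = 0.802156, running G = 6.629786
t=5: π = [0.1867, 0.1156, 0.1945, 0.1564, 0.1856, 0.1612], E[r] = 1.9585, γ^t·E[r] = 0.641761, running G = 7.271547
t=6: π = [0.1867, 0.1156, 0.1946, 0.1564, 0.1856, 0.1611], E[r] = 1.9585, γ^t·E[r] = 0.513412, running G = 7.784958

G = 7.7850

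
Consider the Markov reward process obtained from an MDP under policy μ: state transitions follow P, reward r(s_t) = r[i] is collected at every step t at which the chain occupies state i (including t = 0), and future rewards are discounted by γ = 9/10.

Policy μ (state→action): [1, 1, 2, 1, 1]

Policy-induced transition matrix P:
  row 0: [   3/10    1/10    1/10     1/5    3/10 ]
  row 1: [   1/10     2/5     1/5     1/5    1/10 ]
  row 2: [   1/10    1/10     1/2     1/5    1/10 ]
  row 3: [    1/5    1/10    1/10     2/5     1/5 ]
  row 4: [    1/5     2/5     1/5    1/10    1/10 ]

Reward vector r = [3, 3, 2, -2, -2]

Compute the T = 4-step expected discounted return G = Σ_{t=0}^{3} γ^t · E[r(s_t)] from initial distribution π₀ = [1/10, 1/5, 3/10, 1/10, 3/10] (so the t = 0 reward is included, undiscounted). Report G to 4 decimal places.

G = 3.0366

t=0: π = [0.1000, 0.2000, 0.3000, 0.1000, 0.3000], E[r] = 0.7000, γ^t·E[r] = 0.700000, running G = 0.700000
t=1: π = [0.1600, 0.2500, 0.2700, 0.1900, 0.1300], E[r] = 1.1300, γ^t·E[r] = 1.017000, running G = 1.717000
t=2: π = [0.1640, 0.2140, 0.2460, 0.2250, 0.1510], E[r] = 0.8740, γ^t·E[r] = 0.707940, running G = 2.424940
t=3: π = [0.1704, 0.2095, 0.2349, 0.2299, 0.1553], E[r] = 0.8391, γ^t·E[r] = 0.611704, running G = 3.036644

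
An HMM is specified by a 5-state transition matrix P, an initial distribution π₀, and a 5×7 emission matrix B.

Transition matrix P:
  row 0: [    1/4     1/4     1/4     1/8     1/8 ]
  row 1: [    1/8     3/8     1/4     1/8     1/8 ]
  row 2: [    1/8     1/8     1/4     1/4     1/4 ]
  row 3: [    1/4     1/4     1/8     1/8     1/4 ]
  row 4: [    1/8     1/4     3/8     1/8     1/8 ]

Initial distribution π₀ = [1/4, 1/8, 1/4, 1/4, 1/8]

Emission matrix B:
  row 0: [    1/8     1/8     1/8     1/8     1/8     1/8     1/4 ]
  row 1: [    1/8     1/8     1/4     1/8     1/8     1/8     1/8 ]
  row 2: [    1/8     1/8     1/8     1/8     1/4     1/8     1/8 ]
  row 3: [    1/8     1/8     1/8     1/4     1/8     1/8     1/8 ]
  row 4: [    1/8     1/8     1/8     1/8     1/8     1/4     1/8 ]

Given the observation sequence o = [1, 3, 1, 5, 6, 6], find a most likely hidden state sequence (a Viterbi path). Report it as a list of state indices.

t=0: δ = [3.125e-02, 1.562e-02, 3.125e-02, 3.125e-02, 1.562e-02]  (obs o_0=1)
t=1: δ = [9.766e-04, 9.766e-04, 9.766e-04, 1.953e-03, 9.766e-04]  ψ = [0, 0, 0, 2, 2]  (obs o_1=3)
t=2: δ = [6.104e-05, 6.104e-05, 4.578e-05, 3.052e-05, 6.104e-05]  ψ = [3, 3, 4, 2, 3]  (obs o_2=1)
t=3: δ = [1.907e-06, 2.861e-06, 2.861e-06, 1.431e-06, 2.861e-06]  ψ = [0, 1, 4, 2, 2]  (obs o_3=5)
t=4: δ = [1.192e-07, 1.341e-07, 1.341e-07, 8.941e-08, 8.941e-08]  ψ = [0, 1, 4, 2, 2]  (obs o_4=6)
t=5: δ = [7.451e-09, 6.286e-09, 4.191e-09, 4.191e-09, 4.191e-09]  ψ = [0, 1, 1, 2, 2]  (obs o_5=6)
backtrack: best end state = 0; path = [2, 3, 0, 0, 0, 0]

path = [2, 3, 0, 0, 0, 0]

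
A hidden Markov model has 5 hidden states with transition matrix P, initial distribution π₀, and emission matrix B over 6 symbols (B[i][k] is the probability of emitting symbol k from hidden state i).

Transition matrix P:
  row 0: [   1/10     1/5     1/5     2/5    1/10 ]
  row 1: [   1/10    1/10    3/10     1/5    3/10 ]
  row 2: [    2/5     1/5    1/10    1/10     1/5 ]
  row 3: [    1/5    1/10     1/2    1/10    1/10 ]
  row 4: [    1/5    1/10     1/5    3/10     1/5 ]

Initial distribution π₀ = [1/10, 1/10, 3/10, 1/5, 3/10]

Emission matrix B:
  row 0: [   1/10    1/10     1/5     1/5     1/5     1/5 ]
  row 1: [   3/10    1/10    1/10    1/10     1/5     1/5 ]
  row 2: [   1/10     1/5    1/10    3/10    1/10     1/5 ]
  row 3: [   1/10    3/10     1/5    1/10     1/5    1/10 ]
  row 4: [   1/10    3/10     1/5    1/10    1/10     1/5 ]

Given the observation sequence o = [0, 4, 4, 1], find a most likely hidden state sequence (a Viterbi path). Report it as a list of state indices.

path = [2, 0, 3, 2]

t=0: δ = [1.000e-02, 3.000e-02, 3.000e-02, 2.000e-02, 3.000e-02]  (obs o_0=0)
t=1: δ = [2.400e-03, 1.200e-03, 1.000e-03, 1.800e-03, 9.000e-04]  ψ = [2, 2, 3, 4, 1]  (obs o_1=4)
t=2: δ = [8.000e-05, 9.600e-05, 9.000e-05, 1.920e-04, 3.600e-05]  ψ = [2, 0, 3, 0, 1]  (obs o_2=4)
t=3: δ = [3.840e-06, 1.920e-06, 1.920e-05, 9.600e-06, 8.640e-06]  ψ = [3, 3, 3, 0, 1]  (obs o_3=1)
backtrack: best end state = 2; path = [2, 0, 3, 2]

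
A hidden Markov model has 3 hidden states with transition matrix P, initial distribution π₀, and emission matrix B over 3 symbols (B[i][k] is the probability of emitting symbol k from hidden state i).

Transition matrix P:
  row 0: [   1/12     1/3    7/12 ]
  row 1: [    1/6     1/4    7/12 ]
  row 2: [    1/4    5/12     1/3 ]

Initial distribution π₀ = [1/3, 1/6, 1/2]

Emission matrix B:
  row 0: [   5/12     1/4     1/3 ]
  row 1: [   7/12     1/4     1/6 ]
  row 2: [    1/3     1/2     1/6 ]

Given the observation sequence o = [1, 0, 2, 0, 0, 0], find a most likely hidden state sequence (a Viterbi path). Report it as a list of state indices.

path = [2, 1, 2, 1, 2, 1]

t=0: δ = [8.333e-02, 4.167e-02, 2.500e-01]  (obs o_0=1)
t=1: δ = [2.604e-02, 6.076e-02, 2.778e-02]  ψ = [2, 2, 2]  (obs o_1=0)
t=2: δ = [3.376e-03, 2.532e-03, 5.908e-03]  ψ = [1, 1, 1]  (obs o_2=2)
t=3: δ = [6.154e-04, 1.436e-03, 6.564e-04]  ψ = [2, 2, 0]  (obs o_3=0)
t=4: δ = [9.971e-05, 2.094e-04, 2.792e-04]  ψ = [1, 1, 1]  (obs o_4=0)
t=5: δ = [2.908e-05, 6.786e-05, 4.072e-05]  ψ = [2, 2, 1]  (obs o_5=0)
backtrack: best end state = 1; path = [2, 1, 2, 1, 2, 1]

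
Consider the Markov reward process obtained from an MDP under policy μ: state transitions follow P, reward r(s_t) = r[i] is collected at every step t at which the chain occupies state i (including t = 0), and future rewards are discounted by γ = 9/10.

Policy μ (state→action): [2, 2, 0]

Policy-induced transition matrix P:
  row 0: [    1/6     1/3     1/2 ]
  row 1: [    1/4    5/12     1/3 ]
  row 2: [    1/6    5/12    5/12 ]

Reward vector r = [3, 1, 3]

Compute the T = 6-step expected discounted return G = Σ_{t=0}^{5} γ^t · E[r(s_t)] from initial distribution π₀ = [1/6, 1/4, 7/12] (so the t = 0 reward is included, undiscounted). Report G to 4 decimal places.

t=0: π = [0.1667, 0.2500, 0.5833], E[r] = 2.5000, γ^t·E[r] = 2.500000, running G = 2.500000
t=1: π = [0.1875, 0.4028, 0.4097], E[r] = 2.1944, γ^t·E[r] = 1.975000, running G = 4.475000
t=2: π = [0.2002, 0.4010, 0.3987], E[r] = 2.1979, γ^t·E[r] = 1.780313, running G = 6.255313
t=3: π = [0.2001, 0.4000, 0.3999], E[r] = 2.2000, γ^t·E[r] = 1.603828, running G = 7.859141
t=4: π = [0.2000, 0.4000, 0.4000], E[r] = 2.2000, γ^t·E[r] = 1.443429, running G = 9.302570
t=5: π = [0.2000, 0.4000, 0.4000], E[r] = 2.2000, γ^t·E[r] = 1.299078, running G = 10.601648

G = 10.6016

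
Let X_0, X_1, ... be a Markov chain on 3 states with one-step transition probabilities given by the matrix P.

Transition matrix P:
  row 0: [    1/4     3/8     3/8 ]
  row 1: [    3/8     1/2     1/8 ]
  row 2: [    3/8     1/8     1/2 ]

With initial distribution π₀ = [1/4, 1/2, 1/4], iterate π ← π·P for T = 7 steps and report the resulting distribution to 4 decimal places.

π = [0.3333, 0.3335, 0.3332]

t=0: π = [0.2500, 0.5000, 0.2500]
t=1: π = [0.3438, 0.3750, 0.2813]
t=2: π = [0.3320, 0.3516, 0.3164]
t=3: π = [0.3335, 0.3398, 0.3267]
t=4: π = [0.3333, 0.3358, 0.3309]
t=5: π = [0.3333, 0.3343, 0.3324]
t=6: π = [0.3333, 0.3337, 0.3330]
t=7: π = [0.3333, 0.3335, 0.3332]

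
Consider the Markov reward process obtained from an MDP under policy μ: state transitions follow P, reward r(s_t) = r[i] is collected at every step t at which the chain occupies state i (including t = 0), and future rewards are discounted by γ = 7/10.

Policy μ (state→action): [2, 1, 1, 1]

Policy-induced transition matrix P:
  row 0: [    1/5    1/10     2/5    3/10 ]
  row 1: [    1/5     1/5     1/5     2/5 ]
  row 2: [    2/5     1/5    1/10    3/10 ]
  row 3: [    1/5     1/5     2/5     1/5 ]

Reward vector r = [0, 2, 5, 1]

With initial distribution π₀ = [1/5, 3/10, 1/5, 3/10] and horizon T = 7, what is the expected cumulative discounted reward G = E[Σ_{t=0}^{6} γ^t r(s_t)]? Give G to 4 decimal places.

t=0: π = [0.2000, 0.3000, 0.2000, 0.3000], E[r] = 1.9000, γ^t·E[r] = 1.900000, running G = 1.900000
t=1: π = [0.2400, 0.1800, 0.2800, 0.3000], E[r] = 2.0600, γ^t·E[r] = 1.442000, running G = 3.342000
t=2: π = [0.2560, 0.1760, 0.2800, 0.2880], E[r] = 2.0400, γ^t·E[r] = 0.999600, running G = 4.341600
t=3: π = [0.2560, 0.1744, 0.2808, 0.2888], E[r] = 2.0416, γ^t·E[r] = 0.700269, running G = 5.041869
t=4: π = [0.2562, 0.1744, 0.2809, 0.2886], E[r] = 2.0418, γ^t·E[r] = 0.490227, running G = 5.532095
t=5: π = [0.2562, 0.1744, 0.2809, 0.2886], E[r] = 2.0416, γ^t·E[r] = 0.343137, running G = 5.875232
t=6: π = [0.2562, 0.1744, 0.2809, 0.2886], E[r] = 2.0417, γ^t·E[r] = 0.240201, running G = 6.115434

G = 6.1154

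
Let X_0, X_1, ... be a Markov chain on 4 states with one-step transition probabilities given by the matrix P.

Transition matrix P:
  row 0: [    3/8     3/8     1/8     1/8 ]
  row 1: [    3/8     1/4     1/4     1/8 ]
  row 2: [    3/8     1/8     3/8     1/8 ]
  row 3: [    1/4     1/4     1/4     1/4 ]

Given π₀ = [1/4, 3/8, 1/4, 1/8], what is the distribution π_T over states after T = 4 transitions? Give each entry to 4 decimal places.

t=0: π = [0.2500, 0.3750, 0.2500, 0.1250]
t=1: π = [0.3594, 0.2500, 0.2500, 0.1406]
t=2: π = [0.3574, 0.2637, 0.2363, 0.1426]
t=3: π = [0.3572, 0.2651, 0.2349, 0.1428]
t=4: π = [0.3571, 0.2653, 0.2347, 0.1429]

π = [0.3571, 0.2653, 0.2347, 0.1429]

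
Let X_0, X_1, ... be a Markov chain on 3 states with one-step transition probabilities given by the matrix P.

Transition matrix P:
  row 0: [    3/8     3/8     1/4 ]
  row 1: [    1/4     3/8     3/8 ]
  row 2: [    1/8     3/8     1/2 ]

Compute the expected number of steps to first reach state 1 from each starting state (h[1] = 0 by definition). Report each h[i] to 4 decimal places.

First-step conditioning: h[1] = 0; for i ≠ 1, h[i] = 1 + Σ_k P[i][k]·h[k].
  h[0] = 1 + 3/8·h[0] + 1/4·h[2]
  h[2] = 1 + 1/8·h[0] + 1/2·h[2]
Solving the 2×2 linear system over states ≠ 1 gives exactly h = [8/3, 0, 8/3] (h[1] = 0 is the target).

h = [2.6667, 0.0000, 2.6667]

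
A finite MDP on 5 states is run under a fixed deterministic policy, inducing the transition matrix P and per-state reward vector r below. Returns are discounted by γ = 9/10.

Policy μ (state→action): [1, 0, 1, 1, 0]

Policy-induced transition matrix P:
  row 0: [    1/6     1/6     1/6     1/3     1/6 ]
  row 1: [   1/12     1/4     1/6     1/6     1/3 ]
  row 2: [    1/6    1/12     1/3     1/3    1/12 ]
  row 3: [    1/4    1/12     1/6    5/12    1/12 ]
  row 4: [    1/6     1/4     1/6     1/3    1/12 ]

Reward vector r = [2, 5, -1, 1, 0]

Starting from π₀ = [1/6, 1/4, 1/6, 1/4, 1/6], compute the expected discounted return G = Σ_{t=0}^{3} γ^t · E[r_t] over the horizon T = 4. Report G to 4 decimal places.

G = 4.7325

t=0: π = [0.1667, 0.2500, 0.1667, 0.2500, 0.1667], E[r] = 1.6667, γ^t·E[r] = 1.666667, running G = 1.666667
t=1: π = [0.1667, 0.1667, 0.1944, 0.3125, 0.1597], E[r] = 1.2847, γ^t·E[r] = 1.156250, running G = 2.822917
t=2: π = [0.1788, 0.1516, 0.1991, 0.3316, 0.1389], E[r] = 1.2483, γ^t·E[r] = 1.011094, running G = 3.834010
t=3: π = [0.1817, 0.1467, 0.1998, 0.3357, 0.1361], E[r] = 1.2324, γ^t·E[r] = 0.898453, running G = 4.732464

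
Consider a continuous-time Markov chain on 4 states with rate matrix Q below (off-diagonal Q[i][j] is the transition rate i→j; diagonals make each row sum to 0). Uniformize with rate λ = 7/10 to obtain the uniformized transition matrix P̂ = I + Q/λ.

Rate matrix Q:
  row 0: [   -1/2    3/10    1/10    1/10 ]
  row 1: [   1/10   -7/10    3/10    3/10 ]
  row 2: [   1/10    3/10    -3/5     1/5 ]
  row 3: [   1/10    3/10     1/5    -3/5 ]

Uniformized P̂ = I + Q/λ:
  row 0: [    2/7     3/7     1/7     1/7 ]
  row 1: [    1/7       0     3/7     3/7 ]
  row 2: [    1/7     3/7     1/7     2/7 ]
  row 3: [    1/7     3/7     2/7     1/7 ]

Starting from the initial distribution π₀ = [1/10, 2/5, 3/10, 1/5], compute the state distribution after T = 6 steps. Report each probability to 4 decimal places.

π = [0.1667, 0.3006, 0.2664, 0.2664]

t=0: π = [0.1000, 0.4000, 0.3000, 0.2000]
t=1: π = [0.1571, 0.2571, 0.2857, 0.3000]
t=2: π = [0.1653, 0.3184, 0.2592, 0.2571]
t=3: π = [0.1665, 0.2921, 0.2706, 0.2708]
t=4: π = [0.1666, 0.3034, 0.2650, 0.2650]
t=5: π = [0.1667, 0.2986, 0.2674, 0.2674]
t=6: π = [0.1667, 0.3006, 0.2664, 0.2664]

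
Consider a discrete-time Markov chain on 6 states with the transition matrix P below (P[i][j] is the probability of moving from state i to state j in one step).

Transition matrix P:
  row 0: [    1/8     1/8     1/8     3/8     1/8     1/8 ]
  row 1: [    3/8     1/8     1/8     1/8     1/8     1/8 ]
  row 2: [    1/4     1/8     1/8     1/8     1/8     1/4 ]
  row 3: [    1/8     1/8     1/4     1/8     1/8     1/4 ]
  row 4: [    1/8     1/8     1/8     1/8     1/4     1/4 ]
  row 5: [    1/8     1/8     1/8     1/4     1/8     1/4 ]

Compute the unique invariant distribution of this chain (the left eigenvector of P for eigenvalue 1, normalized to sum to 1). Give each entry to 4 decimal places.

π = [0.1749, 0.1250, 0.1494, 0.1953, 0.1429, 0.2125]

Balance equations π_j = Σ_i π_i·P[i][j]:
  π_0 = 1/8·π_0 + 3/8·π_1 + 1/4·π_2 + 1/8·π_3 + 1/8·π_4 + 1/8·π_5
  π_1 = 1/8·π_0 + 1/8·π_1 + 1/8·π_2 + 1/8·π_3 + 1/8·π_4 + 1/8·π_5
  π_2 = 1/8·π_0 + 1/8·π_1 + 1/8·π_2 + 1/4·π_3 + 1/8·π_4 + 1/8·π_5
  π_3 = 3/8·π_0 + 1/8·π_1 + 1/8·π_2 + 1/8·π_3 + 1/8·π_4 + 1/4·π_5
  π_4 = 1/8·π_0 + 1/8·π_1 + 1/8·π_2 + 1/8·π_3 + 1/4·π_4 + 1/8·π_5
  normalize: π_0 + π_1 + π_2 + π_3 + π_4 + π_5 = 1
Solving the linear system gives exactly π = [5711/32648, 1/8, 2439/16324, 797/4081, 1/7, 3469/16324].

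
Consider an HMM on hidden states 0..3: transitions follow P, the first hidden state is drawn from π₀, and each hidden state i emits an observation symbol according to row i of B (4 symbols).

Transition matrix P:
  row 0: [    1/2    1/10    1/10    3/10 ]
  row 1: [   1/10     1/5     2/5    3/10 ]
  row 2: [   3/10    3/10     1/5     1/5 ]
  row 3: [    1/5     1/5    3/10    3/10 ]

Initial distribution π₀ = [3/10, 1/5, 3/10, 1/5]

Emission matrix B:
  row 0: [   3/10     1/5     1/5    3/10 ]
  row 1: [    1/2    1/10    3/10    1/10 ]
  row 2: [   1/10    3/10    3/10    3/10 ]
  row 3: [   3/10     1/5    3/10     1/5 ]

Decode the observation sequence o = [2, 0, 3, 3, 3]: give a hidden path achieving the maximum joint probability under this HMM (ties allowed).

t=0: δ = [6.000e-02, 6.000e-02, 9.000e-02, 6.000e-02]  (obs o_0=2)
t=1: δ = [9.000e-03, 1.350e-02, 2.400e-03, 5.400e-03]  ψ = [0, 2, 1, 0]  (obs o_1=0)
t=2: δ = [1.350e-03, 2.700e-04, 1.620e-03, 8.100e-04]  ψ = [0, 1, 1, 1]  (obs o_2=3)
t=3: δ = [2.025e-04, 4.860e-05, 9.720e-05, 8.100e-05]  ψ = [0, 2, 2, 0]  (obs o_3=3)
t=4: δ = [3.037e-05, 2.916e-06, 7.290e-06, 1.215e-05]  ψ = [0, 2, 3, 0]  (obs o_4=3)
backtrack: best end state = 0; path = [0, 0, 0, 0, 0]

path = [0, 0, 0, 0, 0]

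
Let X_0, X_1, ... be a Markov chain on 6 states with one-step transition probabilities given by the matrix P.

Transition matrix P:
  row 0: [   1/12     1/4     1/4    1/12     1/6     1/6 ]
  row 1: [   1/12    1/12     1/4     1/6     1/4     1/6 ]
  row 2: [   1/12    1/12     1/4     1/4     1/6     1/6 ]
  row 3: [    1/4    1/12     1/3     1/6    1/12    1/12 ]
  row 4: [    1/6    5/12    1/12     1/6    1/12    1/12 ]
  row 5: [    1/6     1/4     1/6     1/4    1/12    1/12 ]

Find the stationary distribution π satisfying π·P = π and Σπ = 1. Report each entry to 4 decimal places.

Balance equations π_j = Σ_i π_i·P[i][j]:
  π_0 = 1/12·π_0 + 1/12·π_1 + 1/12·π_2 + 1/4·π_3 + 1/6·π_4 + 1/6·π_5
  π_1 = 1/4·π_0 + 1/12·π_1 + 1/12·π_2 + 1/12·π_3 + 5/12·π_4 + 1/4·π_5
  π_2 = 1/4·π_0 + 1/4·π_1 + 1/4·π_2 + 1/3·π_3 + 1/12·π_4 + 1/6·π_5
  π_3 = 1/12·π_0 + 1/6·π_1 + 1/4·π_2 + 1/6·π_3 + 1/6·π_4 + 1/4·π_5
  π_4 = 1/6·π_0 + 1/4·π_1 + 1/6·π_2 + 1/12·π_3 + 1/12·π_4 + 1/12·π_5
  normalize: π_0 + π_1 + π_2 + π_3 + π_4 + π_5 = 1
Solving the linear system gives exactly π = [42661/311734, 27324/155867, 71965/311734, 28869/155867, 22319/155867, 20042/155867].

π = [0.1369, 0.1753, 0.2309, 0.1852, 0.1432, 0.1286]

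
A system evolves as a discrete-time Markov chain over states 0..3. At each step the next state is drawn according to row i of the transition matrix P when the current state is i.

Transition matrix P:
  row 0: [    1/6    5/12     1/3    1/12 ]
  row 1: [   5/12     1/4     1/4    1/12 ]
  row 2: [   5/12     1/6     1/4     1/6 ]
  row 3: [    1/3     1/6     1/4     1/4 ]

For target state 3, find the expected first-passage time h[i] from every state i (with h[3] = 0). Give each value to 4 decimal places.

First-step conditioning: h[3] = 0; for i ≠ 3, h[i] = 1 + Σ_k P[i][k]·h[k].
  h[0] = 1 + 1/6·h[0] + 5/12·h[1] + 1/3·h[2]
  h[1] = 1 + 5/12·h[0] + 1/4·h[1] + 1/4·h[2]
  h[2] = 1 + 5/12·h[0] + 1/6·h[1] + 1/4·h[2]
Solving the 3×3 linear system over states ≠ 3 gives exactly h = [1074/115, 216/23, 198/23, 0] (h[3] = 0 is the target).

h = [9.3391, 9.3913, 8.6087, 0.0000]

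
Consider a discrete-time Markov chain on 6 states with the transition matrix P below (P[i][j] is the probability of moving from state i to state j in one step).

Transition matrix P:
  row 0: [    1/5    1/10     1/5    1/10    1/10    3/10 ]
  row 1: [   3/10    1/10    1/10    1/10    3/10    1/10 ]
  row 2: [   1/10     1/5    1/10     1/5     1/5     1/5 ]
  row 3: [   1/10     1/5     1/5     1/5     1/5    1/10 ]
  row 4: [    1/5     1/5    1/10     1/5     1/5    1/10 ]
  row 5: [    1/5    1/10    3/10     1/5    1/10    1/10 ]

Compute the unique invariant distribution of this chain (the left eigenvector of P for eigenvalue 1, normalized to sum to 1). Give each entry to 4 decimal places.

π = [0.1819, 0.1514, 0.1654, 0.1667, 0.1817, 0.1529]

Balance equations π_j = Σ_i π_i·P[i][j]:
  π_0 = 1/5·π_0 + 3/10·π_1 + 1/10·π_2 + 1/10·π_3 + 1/5·π_4 + 1/5·π_5
  π_1 = 1/10·π_0 + 1/10·π_1 + 1/5·π_2 + 1/5·π_3 + 1/5·π_4 + 1/10·π_5
  π_2 = 1/5·π_0 + 1/10·π_1 + 1/10·π_2 + 1/5·π_3 + 1/10·π_4 + 3/10·π_5
  π_3 = 1/10·π_0 + 1/10·π_1 + 1/5·π_2 + 1/5·π_3 + 1/5·π_4 + 1/5·π_5
  π_4 = 1/10·π_0 + 3/10·π_1 + 1/5·π_2 + 1/5·π_3 + 1/5·π_4 + 1/10·π_5
  normalize: π_0 + π_1 + π_2 + π_3 + π_4 + π_5 = 1
Solving the linear system gives exactly π = [9957/54731, 8285/54731, 9055/54731, 9122/54731, 9942/54731, 8370/54731].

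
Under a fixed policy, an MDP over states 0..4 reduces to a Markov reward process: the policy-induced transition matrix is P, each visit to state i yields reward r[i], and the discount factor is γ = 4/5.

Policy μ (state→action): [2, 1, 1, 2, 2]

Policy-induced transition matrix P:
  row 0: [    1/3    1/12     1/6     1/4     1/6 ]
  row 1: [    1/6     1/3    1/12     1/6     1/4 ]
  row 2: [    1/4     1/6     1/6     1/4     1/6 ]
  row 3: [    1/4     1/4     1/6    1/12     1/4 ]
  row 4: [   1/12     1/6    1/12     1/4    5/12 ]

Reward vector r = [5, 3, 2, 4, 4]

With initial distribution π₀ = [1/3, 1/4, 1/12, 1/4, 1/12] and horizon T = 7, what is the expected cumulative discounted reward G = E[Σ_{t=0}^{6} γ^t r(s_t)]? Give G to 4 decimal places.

t=0: π = [0.3333, 0.2500, 0.0833, 0.2500, 0.0833], E[r] = 3.9167, γ^t·E[r] = 3.916667, running G = 3.916667
t=1: π = [0.2431, 0.2014, 0.1389, 0.1875, 0.2292], E[r] = 3.7639, γ^t·E[r] = 3.011111, running G = 6.927778
t=2: π = [0.2153, 0.1956, 0.1308, 0.2020, 0.2564], E[r] = 3.7581, γ^t·E[r] = 2.405185, running G = 9.332963
t=3: π = [0.2089, 0.1982, 0.1290, 0.2000, 0.2639], E[r] = 3.7527, γ^t·E[r] = 1.921407, running G = 11.254370
t=4: π = [0.2069, 0.1990, 0.1282, 0.2001, 0.2658], E[r] = 3.7516, γ^t·E[r] = 1.536670, running G = 12.791040
t=5: π = [0.2064, 0.1993, 0.1279, 0.2001, 0.2664], E[r] = 3.7512, γ^t·E[r] = 1.229202, running G = 14.020243
t=6: π = [0.2062, 0.1994, 0.1279, 0.2001, 0.2665], E[r] = 3.7511, γ^t·E[r] = 0.983333, running G = 15.003575

G = 15.0036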